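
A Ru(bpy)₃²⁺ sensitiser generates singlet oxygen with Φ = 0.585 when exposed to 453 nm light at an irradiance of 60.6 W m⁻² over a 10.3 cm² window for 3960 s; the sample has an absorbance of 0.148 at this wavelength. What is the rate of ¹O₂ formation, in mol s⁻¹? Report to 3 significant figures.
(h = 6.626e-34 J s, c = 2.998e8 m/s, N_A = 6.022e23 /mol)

3.99e-8 mol s⁻¹

Photon energy at 453 nm: hc/λ = (6.626e-34)(2.998e8)/(453e-9) = 4.385e-19 J.
Energy delivered: (60.6 W m⁻²)(10.3e-4 m²)(3960 s) = 247.2 J.
Photons incident: 247.2 / 4.385e-19 = 5.637e20, i.e. 5.637e20/6.022e23 = 9.361e-4 mol.
Fraction absorbed: 1 − 10^(−0.148) = 0.2888.
Photons absorbed: 0.2888 × 9.361e-4 = 2.703e-4 mol.
Product formed: 0.585 × 2.703e-4 = 1.581e-4 mol.
Rate: 1.581e-4 / 3960 s = 3.99e-8 mol s⁻¹.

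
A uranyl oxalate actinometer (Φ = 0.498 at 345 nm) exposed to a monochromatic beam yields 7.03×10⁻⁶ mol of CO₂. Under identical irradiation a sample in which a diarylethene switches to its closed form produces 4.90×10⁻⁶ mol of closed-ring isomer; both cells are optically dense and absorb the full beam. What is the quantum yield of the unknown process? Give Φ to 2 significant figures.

Photons absorbed by the actinometer: 7.03×10⁻⁶ / 0.498 = 1.412×10⁻⁵ mol.
Φ(unknown) = 4.90×10⁻⁶ / 1.412×10⁻⁵ = 0.35.

Φ = 0.35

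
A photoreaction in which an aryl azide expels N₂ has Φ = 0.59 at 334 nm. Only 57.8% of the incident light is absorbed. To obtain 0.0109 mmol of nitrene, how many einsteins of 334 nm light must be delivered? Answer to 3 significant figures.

Product: 0.0109 mmol = 1.09×10⁻⁵ mol.
Photons that must be absorbed: 1.09×10⁻⁵ / 0.59 = 1.847×10⁻⁵ mol.
Incident photons needed: 1.847×10⁻⁵ / 0.578 = 3.196×10⁻⁵ mol.

3.20×10⁻⁵ einstein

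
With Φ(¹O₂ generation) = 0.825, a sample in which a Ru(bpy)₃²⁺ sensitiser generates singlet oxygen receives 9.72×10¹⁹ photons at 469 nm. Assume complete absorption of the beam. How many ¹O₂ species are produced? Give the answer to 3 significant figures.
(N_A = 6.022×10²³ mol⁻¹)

Moles of photons: 9.72×10¹⁹ / 6.022×10²³ = 1.614×10⁻⁴ mol.
Product: Φ × n_abs = 0.825 × 1.614×10⁻⁴ = 1.332×10⁻⁴ mol.
As a count: 1.332×10⁻⁴ × 6.022×10²³ = 8.02×10¹⁹.

8.02×10¹⁹ species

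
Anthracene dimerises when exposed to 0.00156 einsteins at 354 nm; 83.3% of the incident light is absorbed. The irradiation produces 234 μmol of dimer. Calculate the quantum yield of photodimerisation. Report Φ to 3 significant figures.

Φ = 0.180

Product: 234 μmol = 2.34e-4 mol.
Photons absorbed: 0.833 × 0.00156 = 0.001299 mol.
Φ = 2.34e-4 mol / 0.001299 mol photons = 0.180.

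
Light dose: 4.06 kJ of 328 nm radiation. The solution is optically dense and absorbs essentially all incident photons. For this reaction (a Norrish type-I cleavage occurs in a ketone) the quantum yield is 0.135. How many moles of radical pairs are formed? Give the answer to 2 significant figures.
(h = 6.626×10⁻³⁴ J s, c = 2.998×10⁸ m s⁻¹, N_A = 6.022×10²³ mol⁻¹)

0.0015 mol

Photon energy at 328 nm: hc/λ = (6.626×10⁻³⁴)(2.998×10⁸)/(328×10⁻⁹) = 6.056×10⁻¹⁹ J.
Incident energy: 4.06 kJ = 4060 J.
Photons incident: 4060 / 6.056×10⁻¹⁹ = 6.704×10²¹, i.e. 6.704×10²¹/6.022×10²³ = 0.01113 mol.
Product: Φ × n_abs = 0.135 × 0.01113 = 0.001503 mol.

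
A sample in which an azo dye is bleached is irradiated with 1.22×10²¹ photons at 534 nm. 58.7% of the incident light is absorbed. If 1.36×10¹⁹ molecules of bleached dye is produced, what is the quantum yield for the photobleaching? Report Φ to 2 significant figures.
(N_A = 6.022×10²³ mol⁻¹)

Product: 1.36×10¹⁹ / 6.022×10²³ = 2.258×10⁻⁵ mol.
Moles of photons: 1.22×10²¹ / 6.022×10²³ = 0.002026 mol.
Photons absorbed: 0.587 × 0.002026 = 0.001189 mol.
Φ = 2.258×10⁻⁵ mol / 0.001189 mol photons = 0.019.

Φ = 0.019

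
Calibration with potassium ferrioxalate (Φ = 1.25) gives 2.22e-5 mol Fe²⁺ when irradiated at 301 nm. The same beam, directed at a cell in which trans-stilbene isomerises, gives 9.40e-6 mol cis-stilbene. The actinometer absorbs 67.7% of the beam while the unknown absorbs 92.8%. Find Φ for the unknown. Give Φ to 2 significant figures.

Φ = 0.39

Photons absorbed by the actinometer: 2.22e-5 / 1.25 = 1.776e-5 mol.
Incident flux: 1.776e-5 / 0.677 = 2.623e-5 einstein.
Absorbed by unknown: 0.928 × 2.623e-5 = 2.434e-5 mol.
Φ(unknown) = 9.40e-6 / 2.434e-5 = 0.39.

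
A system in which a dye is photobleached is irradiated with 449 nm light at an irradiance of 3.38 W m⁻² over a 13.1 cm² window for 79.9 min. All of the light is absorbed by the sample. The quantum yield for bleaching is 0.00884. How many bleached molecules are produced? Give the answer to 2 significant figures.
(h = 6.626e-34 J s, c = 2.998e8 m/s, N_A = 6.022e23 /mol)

4.2e17 bleached molecules

Photon energy at 449 nm: hc/λ = (6.626e-34)(2.998e8)/(449e-9) = 4.424e-19 J.
Energy delivered: (3.38 W m⁻²)(13.1e-4 m²)(4794 s) = 21.23 J.
Photons incident: 21.23 / 4.424e-19 = 4.799e19, i.e. 4.799e19/6.022e23 = 7.969e-5 mol.
Product: Φ × n_abs = 0.00884 × 7.969e-5 = 7.045e-7 mol.
As a count: 7.045e-7 × 6.022e23 = 4.2e17.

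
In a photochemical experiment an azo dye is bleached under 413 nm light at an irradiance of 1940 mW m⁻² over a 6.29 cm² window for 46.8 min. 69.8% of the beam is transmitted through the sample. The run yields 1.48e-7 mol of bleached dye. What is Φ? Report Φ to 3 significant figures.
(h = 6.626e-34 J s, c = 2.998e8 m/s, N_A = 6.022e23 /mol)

Photon energy at 413 nm: hc/λ = (6.626e-34)(2.998e8)/(413e-9) = 4.810e-19 J.
Energy delivered: (1940 mW m⁻²)(6.29e-4 m²)(2808 s) = 3.426 J.
Photons incident: 3.426 / 4.810e-19 = 7.123e18, i.e. 7.123e18/6.022e23 = 1.183e-5 mol.
Fraction absorbed: 1 − 69.8/100 = 0.3020.
Photons absorbed: 0.3020 × 1.183e-5 = 3.573e-6 mol.
Φ = 1.48e-7 mol / 3.573e-6 mol photons = 0.0414.

Φ = 0.0414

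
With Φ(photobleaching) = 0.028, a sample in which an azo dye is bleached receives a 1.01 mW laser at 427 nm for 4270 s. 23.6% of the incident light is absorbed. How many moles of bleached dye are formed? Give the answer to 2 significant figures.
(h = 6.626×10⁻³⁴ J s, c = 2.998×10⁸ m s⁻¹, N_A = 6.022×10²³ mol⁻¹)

1.0×10⁻⁷ mol

Photon energy at 427 nm: hc/λ = (6.626×10⁻³⁴)(2.998×10⁸)/(427×10⁻⁹) = 4.652×10⁻¹⁹ J.
Energy delivered: (1.01 mW)(4270 s) = 4.313 J.
Photons incident: 4.313 / 4.652×10⁻¹⁹ = 9.271×10¹⁸, i.e. 9.271×10¹⁸/6.022×10²³ = 1.540×10⁻⁵ mol.
Photons absorbed: 0.236 × 1.540×10⁻⁵ = 3.634×10⁻⁶ mol.
Product: Φ × n_abs = 0.028 × 3.634×10⁻⁶ = 1.018×10⁻⁷ mol.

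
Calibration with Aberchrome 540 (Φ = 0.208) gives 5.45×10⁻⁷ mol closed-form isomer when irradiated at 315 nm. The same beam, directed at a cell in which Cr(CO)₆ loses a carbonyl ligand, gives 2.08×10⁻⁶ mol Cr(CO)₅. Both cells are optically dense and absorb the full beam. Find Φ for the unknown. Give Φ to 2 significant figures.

Photons absorbed by the actinometer: 5.45×10⁻⁷ / 0.208 = 2.620×10⁻⁶ mol.
Φ(unknown) = 2.08×10⁻⁶ / 2.620×10⁻⁶ = 0.79.

Φ = 0.79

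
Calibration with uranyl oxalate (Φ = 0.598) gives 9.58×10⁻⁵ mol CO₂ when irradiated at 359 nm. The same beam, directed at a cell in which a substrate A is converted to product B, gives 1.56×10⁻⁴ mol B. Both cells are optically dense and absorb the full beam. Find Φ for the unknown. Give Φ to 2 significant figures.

Φ = 0.97

Photons absorbed by the actinometer: 9.58×10⁻⁵ / 0.598 = 1.602×10⁻⁴ mol.
Φ(unknown) = 1.56×10⁻⁴ / 1.602×10⁻⁴ = 0.97.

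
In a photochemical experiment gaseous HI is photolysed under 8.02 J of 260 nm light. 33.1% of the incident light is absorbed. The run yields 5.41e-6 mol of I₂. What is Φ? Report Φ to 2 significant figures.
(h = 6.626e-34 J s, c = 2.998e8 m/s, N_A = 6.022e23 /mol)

Φ = 0.94

Photon energy at 260 nm: hc/λ = (6.626e-34)(2.998e8)/(260e-9) = 7.640e-19 J.
Photons incident: 8.02 / 7.640e-19 = 1.050e19, i.e. 1.050e19/6.022e23 = 1.744e-5 mol.
Photons absorbed: 0.331 × 1.744e-5 = 5.773e-6 mol.
Φ = 5.41e-6 mol / 5.773e-6 mol photons = 0.94.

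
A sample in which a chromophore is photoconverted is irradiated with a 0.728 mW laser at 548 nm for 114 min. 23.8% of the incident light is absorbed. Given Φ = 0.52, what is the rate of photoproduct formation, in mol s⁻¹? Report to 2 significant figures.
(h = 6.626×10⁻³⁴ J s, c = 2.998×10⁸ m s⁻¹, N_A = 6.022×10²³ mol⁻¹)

4.1×10⁻¹⁰ mol s⁻¹

Photon energy at 548 nm: hc/λ = (6.626×10⁻³⁴)(2.998×10⁸)/(548×10⁻⁹) = 3.625×10⁻¹⁹ J.
Energy delivered: (0.728 mW)(6840 s) = 4.980 J.
Photons incident: 4.980 / 3.625×10⁻¹⁹ = 1.374×10¹⁹, i.e. 1.374×10¹⁹/6.022×10²³ = 2.282×10⁻⁵ mol.
Photons absorbed: 0.238 × 2.282×10⁻⁵ = 5.431×10⁻⁶ mol.
Product formed: 0.52 × 5.431×10⁻⁶ = 2.824×10⁻⁶ mol.
Rate: 2.824×10⁻⁶ / 6840 s = 4.1×10⁻¹⁰ mol s⁻¹.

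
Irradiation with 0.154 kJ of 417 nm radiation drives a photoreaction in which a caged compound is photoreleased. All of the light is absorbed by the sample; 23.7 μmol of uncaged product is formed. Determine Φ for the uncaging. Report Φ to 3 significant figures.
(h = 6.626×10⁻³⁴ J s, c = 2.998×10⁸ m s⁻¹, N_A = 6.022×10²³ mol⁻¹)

Product: 23.7 μmol = 2.37×10⁻⁵ mol.
Photon energy at 417 nm: hc/λ = (6.626×10⁻³⁴)(2.998×10⁸)/(417×10⁻⁹) = 4.764×10⁻¹⁹ J.
Incident energy: 0.154 kJ = 154 J.
Photons incident: 154 / 4.764×10⁻¹⁹ = 3.233×10²⁰, i.e. 3.233×10²⁰/6.022×10²³ = 5.369×10⁻⁴ mol.
Φ = 2.37×10⁻⁵ mol / 5.369×10⁻⁴ mol photons = 0.0441.

Φ = 0.0441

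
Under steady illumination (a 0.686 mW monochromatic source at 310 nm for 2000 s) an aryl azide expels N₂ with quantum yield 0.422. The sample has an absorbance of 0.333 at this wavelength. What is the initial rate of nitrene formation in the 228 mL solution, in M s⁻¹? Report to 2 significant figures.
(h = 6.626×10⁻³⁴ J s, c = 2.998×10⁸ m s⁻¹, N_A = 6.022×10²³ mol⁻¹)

1.8×10⁻⁹ M s⁻¹

Photon energy at 310 nm: hc/λ = (6.626×10⁻³⁴)(2.998×10⁸)/(310×10⁻⁹) = 6.408×10⁻¹⁹ J.
Energy delivered: (0.686 mW)(2000 s) = 1.372 J.
Photons incident: 1.372 / 6.408×10⁻¹⁹ = 2.141×10¹⁸, i.e. 2.141×10¹⁸/6.022×10²³ = 3.555×10⁻⁶ mol.
Fraction absorbed: 1 − 10^(−0.333) = 0.5355.
Photons absorbed: 0.5355 × 3.555×10⁻⁶ = 1.904×10⁻⁶ mol.
Product formed: 0.422 × 1.904×10⁻⁶ = 8.035×10⁻⁷ mol.
Rate: 8.035×10⁻⁷ mol / (2000 s × 0.228 L) = 1.8×10⁻⁹ M s⁻¹.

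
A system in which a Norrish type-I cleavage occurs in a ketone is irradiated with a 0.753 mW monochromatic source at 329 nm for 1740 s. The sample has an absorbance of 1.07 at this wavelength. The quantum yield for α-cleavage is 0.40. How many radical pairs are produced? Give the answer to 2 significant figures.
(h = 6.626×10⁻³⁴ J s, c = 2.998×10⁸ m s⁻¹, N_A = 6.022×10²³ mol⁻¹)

Photon energy at 329 nm: hc/λ = (6.626×10⁻³⁴)(2.998×10⁸)/(329×10⁻⁹) = 6.038×10⁻¹⁹ J.
Energy delivered: (0.753 mW)(1740 s) = 1.310 J.
Photons incident: 1.310 / 6.038×10⁻¹⁹ = 2.170×10¹⁸, i.e. 2.170×10¹⁸/6.022×10²³ = 3.603×10⁻⁶ mol.
Fraction absorbed: 1 − 10^(−1.07) = 0.9149.
Photons absorbed: 0.9149 × 3.603×10⁻⁶ = 3.296×10⁻⁶ mol.
Product: Φ × n_abs = 0.40 × 3.296×10⁻⁶ = 1.318×10⁻⁶ mol.
As a count: 1.318×10⁻⁶ × 6.022×10²³ = 7.9×10¹⁷.

7.9×10¹⁷ radical pairs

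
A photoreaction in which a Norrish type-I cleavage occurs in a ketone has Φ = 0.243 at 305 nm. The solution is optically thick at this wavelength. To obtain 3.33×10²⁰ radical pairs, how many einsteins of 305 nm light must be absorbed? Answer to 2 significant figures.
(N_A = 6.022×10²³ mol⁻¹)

0.0023 einstein

Product: 3.33×10²⁰ / 6.022×10²³ = 5.530×10⁻⁴ mol.
Photons that must be absorbed: 5.530×10⁻⁴ / 0.243 = 0.002276 mol.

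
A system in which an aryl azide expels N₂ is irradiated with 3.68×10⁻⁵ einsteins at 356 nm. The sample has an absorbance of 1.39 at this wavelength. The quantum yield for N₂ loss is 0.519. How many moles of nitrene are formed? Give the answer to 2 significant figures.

Fraction absorbed: 1 − 10^(−1.39) = 0.9593.
Photons absorbed: 0.9593 × 3.68×10⁻⁵ = 3.530×10⁻⁵ mol.
Product: Φ × n_abs = 0.519 × 3.530×10⁻⁵ = 1.832×10⁻⁵ mol.

1.8×10⁻⁵ mol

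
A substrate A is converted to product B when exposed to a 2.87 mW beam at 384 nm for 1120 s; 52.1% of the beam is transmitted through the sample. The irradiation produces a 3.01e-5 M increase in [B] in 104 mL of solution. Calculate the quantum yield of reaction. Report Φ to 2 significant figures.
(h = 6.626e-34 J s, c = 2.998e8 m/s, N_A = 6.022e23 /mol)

Φ = 0.63

Product: (3.01e-5 M)(0.104 L) = 3.130e-6 mol.
Photon energy at 384 nm: hc/λ = (6.626e-34)(2.998e8)/(384e-9) = 5.173e-19 J.
Energy delivered: (2.87 mW)(1120 s) = 3.214 J.
Photons incident: 3.214 / 5.173e-19 = 6.213e18, i.e. 6.213e18/6.022e23 = 1.032e-5 mol.
Fraction absorbed: 1 − 52.1/100 = 0.4790.
Photons absorbed: 0.4790 × 1.032e-5 = 4.943e-6 mol.
Φ = 3.130e-6 mol / 4.943e-6 mol photons = 0.63.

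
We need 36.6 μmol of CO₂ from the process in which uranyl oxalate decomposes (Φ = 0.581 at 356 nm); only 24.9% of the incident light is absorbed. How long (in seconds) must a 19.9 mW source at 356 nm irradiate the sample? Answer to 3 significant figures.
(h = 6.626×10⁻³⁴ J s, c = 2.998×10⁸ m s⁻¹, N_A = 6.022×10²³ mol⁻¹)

Product: 36.6 μmol = 3.66×10⁻⁵ mol.
Photons that must be absorbed: 3.66×10⁻⁵ / 0.581 = 6.299×10⁻⁵ mol.
Incident photons needed: 6.299×10⁻⁵ / 0.249 = 2.530×10⁻⁴ mol.
Photon energy: hc/λ = 5.580×10⁻¹⁹ J; per mole, 3.360×10⁵ J mol⁻¹.
Energy required: 2.530×10⁻⁴ × 3.360×10⁵ = 85.01 J.
Time: 85.01 J / 0.0199 W = 4270 s.

t ≈ 4270 s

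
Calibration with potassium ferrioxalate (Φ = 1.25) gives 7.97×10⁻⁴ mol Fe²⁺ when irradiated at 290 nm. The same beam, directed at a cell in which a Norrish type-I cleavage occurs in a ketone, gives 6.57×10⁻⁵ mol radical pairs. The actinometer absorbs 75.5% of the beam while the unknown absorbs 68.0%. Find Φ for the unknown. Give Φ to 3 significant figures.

Photons absorbed by the actinometer: 7.97×10⁻⁴ / 1.25 = 6.376×10⁻⁴ mol.
Incident flux: 6.376×10⁻⁴ / 0.755 = 8.445×10⁻⁴ einstein.
Absorbed by unknown: 0.680 × 8.445×10⁻⁴ = 5.743×10⁻⁴ mol.
Φ(unknown) = 6.57×10⁻⁵ / 5.743×10⁻⁴ = 0.114.

Φ = 0.114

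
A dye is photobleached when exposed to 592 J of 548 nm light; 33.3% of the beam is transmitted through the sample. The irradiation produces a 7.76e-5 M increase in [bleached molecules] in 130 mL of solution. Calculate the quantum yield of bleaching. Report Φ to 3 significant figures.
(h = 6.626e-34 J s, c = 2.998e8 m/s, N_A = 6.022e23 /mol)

Φ = 0.00558

Product: (7.76e-5 M)(0.13 L) = 1.009e-5 mol.
Photon energy at 548 nm: hc/λ = (6.626e-34)(2.998e8)/(548e-9) = 3.625e-19 J.
Photons incident: 592 / 3.625e-19 = 1.633e21, i.e. 1.633e21/6.022e23 = 0.002712 mol.
Fraction absorbed: 1 − 33.3/100 = 0.6670.
Photons absorbed: 0.6670 × 0.002712 = 0.001809 mol.
Φ = 1.009e-5 mol / 0.001809 mol photons = 0.00558.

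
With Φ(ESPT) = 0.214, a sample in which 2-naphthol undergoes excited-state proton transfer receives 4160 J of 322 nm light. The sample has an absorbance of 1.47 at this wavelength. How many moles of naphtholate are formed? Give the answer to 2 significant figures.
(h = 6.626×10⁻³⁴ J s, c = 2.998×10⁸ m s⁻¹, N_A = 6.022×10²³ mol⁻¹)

Photon energy at 322 nm: hc/λ = (6.626×10⁻³⁴)(2.998×10⁸)/(322×10⁻⁹) = 6.169×10⁻¹⁹ J.
Photons incident: 4160 / 6.169×10⁻¹⁹ = 6.743×10²¹, i.e. 6.743×10²¹/6.022×10²³ = 0.01120 mol.
Fraction absorbed: 1 − 10^(−1.47) = 0.9661.
Photons absorbed: 0.9661 × 0.01120 = 0.01082 mol.
Product: Φ × n_abs = 0.214 × 0.01082 = 0.002315 mol.

0.0023 mol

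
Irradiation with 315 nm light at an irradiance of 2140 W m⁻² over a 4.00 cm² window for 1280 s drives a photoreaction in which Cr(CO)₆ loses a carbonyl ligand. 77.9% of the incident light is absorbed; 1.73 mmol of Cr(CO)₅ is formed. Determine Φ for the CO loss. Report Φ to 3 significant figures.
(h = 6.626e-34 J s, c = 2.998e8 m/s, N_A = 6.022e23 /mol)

Φ = 0.770

Product: 1.73 mmol = 0.00173 mol.
Photon energy at 315 nm: hc/λ = (6.626e-34)(2.998e8)/(315e-9) = 6.306e-19 J.
Energy delivered: (2140 W m⁻²)(4.00e-4 m²)(1280 s) = 1096 J.
Photons incident: 1096 / 6.306e-19 = 1.738e21, i.e. 1.738e21/6.022e23 = 0.002886 mol.
Photons absorbed: 0.779 × 0.002886 = 0.002248 mol.
Φ = 0.00173 mol / 0.002248 mol photons = 0.770.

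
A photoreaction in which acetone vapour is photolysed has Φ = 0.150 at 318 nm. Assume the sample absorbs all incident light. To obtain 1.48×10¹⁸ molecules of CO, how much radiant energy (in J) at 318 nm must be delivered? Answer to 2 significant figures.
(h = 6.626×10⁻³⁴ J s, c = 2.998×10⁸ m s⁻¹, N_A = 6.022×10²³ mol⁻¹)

Product: 1.48×10¹⁸ / 6.022×10²³ = 2.458×10⁻⁶ mol.
Photons that must be absorbed: 2.458×10⁻⁶ / 0.150 = 1.639×10⁻⁵ mol.
Photon energy: hc/λ = 6.247×10⁻¹⁹ J; per mole, 3.762×10⁵ J mol⁻¹.
Energy required: 1.639×10⁻⁵ × 3.762×10⁵ = 6.2 J.

6.2 J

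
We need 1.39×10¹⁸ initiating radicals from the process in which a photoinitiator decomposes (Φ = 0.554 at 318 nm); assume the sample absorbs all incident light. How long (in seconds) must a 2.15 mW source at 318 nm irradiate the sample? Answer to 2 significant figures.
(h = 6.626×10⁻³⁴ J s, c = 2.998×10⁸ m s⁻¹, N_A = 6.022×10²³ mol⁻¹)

t ≈ 730 s

Product: 1.39×10¹⁸ / 6.022×10²³ = 2.308×10⁻⁶ mol.
Photons that must be absorbed: 2.308×10⁻⁶ / 0.554 = 4.166×10⁻⁶ mol.
Photon energy: hc/λ = 6.247×10⁻¹⁹ J; per mole, 3.762×10⁵ J mol⁻¹.
Energy required: 4.166×10⁻⁶ × 3.762×10⁵ = 1.567 J.
Time: 1.567 J / 0.00215 W = 730 s.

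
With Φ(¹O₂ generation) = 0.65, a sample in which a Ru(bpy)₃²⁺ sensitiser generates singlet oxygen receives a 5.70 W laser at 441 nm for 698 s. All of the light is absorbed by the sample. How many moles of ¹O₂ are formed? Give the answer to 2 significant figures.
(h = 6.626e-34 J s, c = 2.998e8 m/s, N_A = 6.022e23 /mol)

0.0095 mol

Photon energy at 441 nm: hc/λ = (6.626e-34)(2.998e8)/(441e-9) = 4.504e-19 J.
Energy delivered: (5.70 W)(698 s) = 3979 J.
Photons incident: 3979 / 4.504e-19 = 8.834e21, i.e. 8.834e21/6.022e23 = 0.01467 mol.
Product: Φ × n_abs = 0.65 × 0.01467 = 0.009536 mol.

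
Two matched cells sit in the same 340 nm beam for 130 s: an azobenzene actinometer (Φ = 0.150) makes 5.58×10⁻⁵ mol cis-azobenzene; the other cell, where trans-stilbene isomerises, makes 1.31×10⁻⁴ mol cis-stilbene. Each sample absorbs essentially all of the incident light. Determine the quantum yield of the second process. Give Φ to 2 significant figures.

Photons absorbed by the actinometer: 5.58×10⁻⁵ / 0.150 = 3.720×10⁻⁴ mol.
Φ(unknown) = 1.31×10⁻⁴ / 3.720×10⁻⁴ = 0.35.

Φ = 0.35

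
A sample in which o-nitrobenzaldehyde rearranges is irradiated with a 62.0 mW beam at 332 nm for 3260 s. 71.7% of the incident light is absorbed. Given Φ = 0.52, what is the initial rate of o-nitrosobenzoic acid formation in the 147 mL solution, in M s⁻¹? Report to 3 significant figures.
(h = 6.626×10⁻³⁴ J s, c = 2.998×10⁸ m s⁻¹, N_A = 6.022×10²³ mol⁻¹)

Photon energy at 332 nm: hc/λ = (6.626×10⁻³⁴)(2.998×10⁸)/(332×10⁻⁹) = 5.983×10⁻¹⁹ J.
Energy delivered: (62.0 mW)(3260 s) = 202.1 J.
Photons incident: 202.1 / 5.983×10⁻¹⁹ = 3.378×10²⁰, i.e. 3.378×10²⁰/6.022×10²³ = 5.609×10⁻⁴ mol.
Photons absorbed: 0.717 × 5.609×10⁻⁴ = 4.022×10⁻⁴ mol.
Product formed: 0.52 × 4.022×10⁻⁴ = 2.091×10⁻⁴ mol.
Rate: 2.091×10⁻⁴ mol / (3260 s × 0.147 L) = 4.36×10⁻⁷ M s⁻¹.

4.36×10⁻⁷ M s⁻¹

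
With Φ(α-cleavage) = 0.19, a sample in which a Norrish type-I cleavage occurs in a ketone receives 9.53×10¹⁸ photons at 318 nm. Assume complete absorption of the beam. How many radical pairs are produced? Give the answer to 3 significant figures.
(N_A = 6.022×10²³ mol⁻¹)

1.81×10¹⁸ radical pairs

Moles of photons: 9.53×10¹⁸ / 6.022×10²³ = 1.583×10⁻⁵ mol.
Product: Φ × n_abs = 0.19 × 1.583×10⁻⁵ = 3.008×10⁻⁶ mol.
As a count: 3.008×10⁻⁶ × 6.022×10²³ = 1.81×10¹⁸.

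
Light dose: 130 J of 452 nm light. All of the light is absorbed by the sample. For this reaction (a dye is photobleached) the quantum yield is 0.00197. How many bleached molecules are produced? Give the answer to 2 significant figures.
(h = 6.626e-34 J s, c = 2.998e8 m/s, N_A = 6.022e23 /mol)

Photon energy at 452 nm: hc/λ = (6.626e-34)(2.998e8)/(452e-9) = 4.395e-19 J.
Photons incident: 130 / 4.395e-19 = 2.958e20, i.e. 2.958e20/6.022e23 = 4.912e-4 mol.
Product: Φ × n_abs = 0.00197 × 4.912e-4 = 9.677e-7 mol.
As a count: 9.677e-7 × 6.022e23 = 5.8e17.

5.8e17 bleached molecules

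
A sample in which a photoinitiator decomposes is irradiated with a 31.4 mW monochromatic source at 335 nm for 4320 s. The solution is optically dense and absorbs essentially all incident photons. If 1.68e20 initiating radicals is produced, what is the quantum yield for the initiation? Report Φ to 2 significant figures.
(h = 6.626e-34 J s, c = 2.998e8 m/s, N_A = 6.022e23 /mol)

Φ = 0.73

Product: 1.68e20 / 6.022e23 = 2.790e-4 mol.
Photon energy at 335 nm: hc/λ = (6.626e-34)(2.998e8)/(335e-9) = 5.930e-19 J.
Energy delivered: (31.4 mW)(4320 s) = 135.6 J.
Photons incident: 135.6 / 5.930e-19 = 2.287e20, i.e. 2.287e20/6.022e23 = 3.798e-4 mol.
Φ = 2.790e-4 mol / 3.798e-4 mol photons = 0.73.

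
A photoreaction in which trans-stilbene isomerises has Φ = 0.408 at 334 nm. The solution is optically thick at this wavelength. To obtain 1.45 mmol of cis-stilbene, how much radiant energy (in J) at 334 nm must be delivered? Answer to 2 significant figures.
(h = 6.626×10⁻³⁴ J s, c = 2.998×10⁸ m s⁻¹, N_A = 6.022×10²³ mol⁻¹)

1300 J

Product: 1.45 mmol = 0.00145 mol.
Photons that must be absorbed: 0.00145 / 0.408 = 0.003554 mol.
Photon energy: hc/λ = 5.948×10⁻¹⁹ J; per mole, 3.582×10⁵ J mol⁻¹.
Energy required: 0.003554 × 3.582×10⁵ = 1300 J.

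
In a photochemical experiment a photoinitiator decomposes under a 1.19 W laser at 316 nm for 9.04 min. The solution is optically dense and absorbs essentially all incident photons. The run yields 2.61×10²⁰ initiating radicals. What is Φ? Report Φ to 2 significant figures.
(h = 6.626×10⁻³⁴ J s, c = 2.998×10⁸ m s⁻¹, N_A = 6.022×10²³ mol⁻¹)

Product: 2.61×10²⁰ / 6.022×10²³ = 4.334×10⁻⁴ mol.
Photon energy at 316 nm: hc/λ = (6.626×10⁻³⁴)(2.998×10⁸)/(316×10⁻⁹) = 6.286×10⁻¹⁹ J.
Energy delivered: (1.19 W)(542.4 s) = 645.5 J.
Photons incident: 645.5 / 6.286×10⁻¹⁹ = 1.027×10²¹, i.e. 1.027×10²¹/6.022×10²³ = 0.001705 mol.
Φ = 4.334×10⁻⁴ mol / 0.001705 mol photons = 0.25.

Φ = 0.25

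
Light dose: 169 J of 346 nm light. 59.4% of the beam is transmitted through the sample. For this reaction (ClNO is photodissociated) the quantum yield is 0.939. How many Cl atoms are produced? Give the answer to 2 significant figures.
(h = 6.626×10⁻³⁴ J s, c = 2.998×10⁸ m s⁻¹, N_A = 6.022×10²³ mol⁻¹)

1.1×10²⁰ atoms

Photon energy at 346 nm: hc/λ = (6.626×10⁻³⁴)(2.998×10⁸)/(346×10⁻⁹) = 5.741×10⁻¹⁹ J.
Photons incident: 169 / 5.741×10⁻¹⁹ = 2.944×10²⁰, i.e. 2.944×10²⁰/6.022×10²³ = 4.889×10⁻⁴ mol.
Fraction absorbed: 1 − 59.4/100 = 0.4060.
Photons absorbed: 0.4060 × 4.889×10⁻⁴ = 1.985×10⁻⁴ mol.
Product: Φ × n_abs = 0.939 × 1.985×10⁻⁴ = 1.864×10⁻⁴ mol.
As a count: 1.864×10⁻⁴ × 6.022×10²³ = 1.1×10²⁰.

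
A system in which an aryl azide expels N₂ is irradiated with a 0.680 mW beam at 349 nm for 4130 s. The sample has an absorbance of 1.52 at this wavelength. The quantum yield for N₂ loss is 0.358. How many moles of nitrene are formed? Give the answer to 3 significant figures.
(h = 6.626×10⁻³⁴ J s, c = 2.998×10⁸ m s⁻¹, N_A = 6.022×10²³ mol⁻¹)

Photon energy at 349 nm: hc/λ = (6.626×10⁻³⁴)(2.998×10⁸)/(349×10⁻⁹) = 5.692×10⁻¹⁹ J.
Energy delivered: (0.680 mW)(4130 s) = 2.808 J.
Photons incident: 2.808 / 5.692×10⁻¹⁹ = 4.933×10¹⁸, i.e. 4.933×10¹⁸/6.022×10²³ = 8.192×10⁻⁶ mol.
Fraction absorbed: 1 − 10^(−1.52) = 0.9698.
Photons absorbed: 0.9698 × 8.192×10⁻⁶ = 7.945×10⁻⁶ mol.
Product: Φ × n_abs = 0.358 × 7.945×10⁻⁶ = 2.844×10⁻⁶ mol.

2.84×10⁻⁶ mol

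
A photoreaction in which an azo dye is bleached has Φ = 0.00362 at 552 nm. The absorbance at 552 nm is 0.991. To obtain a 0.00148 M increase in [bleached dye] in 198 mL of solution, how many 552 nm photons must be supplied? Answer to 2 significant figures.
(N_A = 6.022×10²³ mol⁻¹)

5.4×10²² photons

Product: (0.00148 M)(0.198 L) = 2.930×10⁻⁴ mol.
Photons that must be absorbed: 2.930×10⁻⁴ / 0.00362 = 0.08094 mol.
Fraction absorbed: 1 − 10^(−0.991) = 0.8979.
Incident photons needed: 0.08094 / 0.8979 = 0.09014 mol.
Photon count: 0.09014 × 6.022×10²³ = 5.4×10²².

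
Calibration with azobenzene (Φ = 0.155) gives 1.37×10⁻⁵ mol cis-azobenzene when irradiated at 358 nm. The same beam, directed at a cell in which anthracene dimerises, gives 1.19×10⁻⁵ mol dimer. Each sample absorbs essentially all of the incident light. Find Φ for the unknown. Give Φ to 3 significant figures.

Photons absorbed by the actinometer: 1.37×10⁻⁵ / 0.155 = 8.839×10⁻⁵ mol.
Φ(unknown) = 1.19×10⁻⁵ / 8.839×10⁻⁵ = 0.135.

Φ = 0.135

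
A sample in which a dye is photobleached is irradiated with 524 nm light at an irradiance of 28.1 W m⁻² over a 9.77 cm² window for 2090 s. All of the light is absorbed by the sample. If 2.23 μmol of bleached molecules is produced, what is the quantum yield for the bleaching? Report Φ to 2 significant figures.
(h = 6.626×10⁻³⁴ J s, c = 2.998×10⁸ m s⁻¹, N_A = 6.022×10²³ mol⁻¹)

Product: 2.23 μmol = 2.23×10⁻⁶ mol.
Photon energy at 524 nm: hc/λ = (6.626×10⁻³⁴)(2.998×10⁸)/(524×10⁻⁹) = 3.791×10⁻¹⁹ J.
Energy delivered: (28.1 W m⁻²)(9.77×10⁻⁴ m²)(2090 s) = 57.38 J.
Photons incident: 57.38 / 3.791×10⁻¹⁹ = 1.514×10²⁰, i.e. 1.514×10²⁰/6.022×10²³ = 2.514×10⁻⁴ mol.
Φ = 2.23×10⁻⁶ mol / 2.514×10⁻⁴ mol photons = 0.0089.

Φ = 0.0089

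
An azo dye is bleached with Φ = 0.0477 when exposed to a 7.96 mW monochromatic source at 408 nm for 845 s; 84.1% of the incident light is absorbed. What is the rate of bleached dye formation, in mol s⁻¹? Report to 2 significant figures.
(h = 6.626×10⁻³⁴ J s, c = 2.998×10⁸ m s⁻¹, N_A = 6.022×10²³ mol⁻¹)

Photon energy at 408 nm: hc/λ = (6.626×10⁻³⁴)(2.998×10⁸)/(408×10⁻⁹) = 4.869×10⁻¹⁹ J.
Energy delivered: (7.96 mW)(845 s) = 6.726 J.
Photons incident: 6.726 / 4.869×10⁻¹⁹ = 1.381×10¹⁹, i.e. 1.381×10¹⁹/6.022×10²³ = 2.293×10⁻⁵ mol.
Photons absorbed: 0.841 × 2.293×10⁻⁵ = 1.928×10⁻⁵ mol.
Product formed: 0.0477 × 1.928×10⁻⁵ = 9.197×10⁻⁷ mol.
Rate: 9.197×10⁻⁷ / 845 s = 1.1×10⁻⁹ mol s⁻¹.

1.1×10⁻⁹ mol s⁻¹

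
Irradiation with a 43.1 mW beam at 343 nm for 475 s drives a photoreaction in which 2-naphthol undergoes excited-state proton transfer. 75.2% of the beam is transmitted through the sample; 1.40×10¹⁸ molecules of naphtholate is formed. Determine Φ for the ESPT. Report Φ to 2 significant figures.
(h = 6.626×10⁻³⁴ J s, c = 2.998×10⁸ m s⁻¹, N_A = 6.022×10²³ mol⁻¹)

Product: 1.40×10¹⁸ / 6.022×10²³ = 2.325×10⁻⁶ mol.
Photon energy at 343 nm: hc/λ = (6.626×10⁻³⁴)(2.998×10⁸)/(343×10⁻⁹) = 5.791×10⁻¹⁹ J.
Energy delivered: (43.1 mW)(475 s) = 20.47 J.
Photons incident: 20.47 / 5.791×10⁻¹⁹ = 3.535×10¹⁹, i.e. 3.535×10¹⁹/6.022×10²³ = 5.870×10⁻⁵ mol.
Fraction absorbed: 1 − 75.2/100 = 0.2480.
Photons absorbed: 0.2480 × 5.870×10⁻⁵ = 1.456×10⁻⁵ mol.
Φ = 2.325×10⁻⁶ mol / 1.456×10⁻⁵ mol photons = 0.16.

Φ = 0.16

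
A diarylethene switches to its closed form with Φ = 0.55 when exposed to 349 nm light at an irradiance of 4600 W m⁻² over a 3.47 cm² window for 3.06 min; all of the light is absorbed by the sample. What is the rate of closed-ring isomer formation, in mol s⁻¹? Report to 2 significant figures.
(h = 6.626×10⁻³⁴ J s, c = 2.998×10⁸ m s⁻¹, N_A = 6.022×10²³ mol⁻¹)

2.6×10⁻⁶ mol s⁻¹

Photon energy at 349 nm: hc/λ = (6.626×10⁻³⁴)(2.998×10⁸)/(349×10⁻⁹) = 5.692×10⁻¹⁹ J.
Energy delivered: (4600 W m⁻²)(3.47×10⁻⁴ m²)(183.6 s) = 293.1 J.
Photons incident: 293.1 / 5.692×10⁻¹⁹ = 5.149×10²⁰, i.e. 5.149×10²⁰/6.022×10²³ = 8.550×10⁻⁴ mol.
Product formed: 0.55 × 8.550×10⁻⁴ = 4.703×10⁻⁴ mol.
Rate: 4.703×10⁻⁴ / 183.6 s = 2.6×10⁻⁶ mol s⁻¹.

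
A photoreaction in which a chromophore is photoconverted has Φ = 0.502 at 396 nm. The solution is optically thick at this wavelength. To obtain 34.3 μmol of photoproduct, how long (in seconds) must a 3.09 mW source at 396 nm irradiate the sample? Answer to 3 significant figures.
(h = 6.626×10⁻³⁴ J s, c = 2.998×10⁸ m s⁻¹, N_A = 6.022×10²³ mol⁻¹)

Product: 34.3 μmol = 3.43×10⁻⁵ mol.
Photons that must be absorbed: 3.43×10⁻⁵ / 0.502 = 6.833×10⁻⁵ mol.
Photon energy: hc/λ = 5.016×10⁻¹⁹ J; per mole, 3.021×10⁵ J mol⁻¹.
Energy required: 6.833×10⁻⁵ × 3.021×10⁵ = 20.64 J.
Time: 20.64 J / 0.00309 W = 6680 s.

t ≈ 6680 s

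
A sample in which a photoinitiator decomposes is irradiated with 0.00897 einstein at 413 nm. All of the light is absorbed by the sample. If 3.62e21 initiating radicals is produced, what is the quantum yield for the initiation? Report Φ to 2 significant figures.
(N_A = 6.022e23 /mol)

Product: 3.62e21 / 6.022e23 = 0.006011 mol.
Φ = 0.006011 mol / 0.00897 mol photons = 0.67.

Φ = 0.67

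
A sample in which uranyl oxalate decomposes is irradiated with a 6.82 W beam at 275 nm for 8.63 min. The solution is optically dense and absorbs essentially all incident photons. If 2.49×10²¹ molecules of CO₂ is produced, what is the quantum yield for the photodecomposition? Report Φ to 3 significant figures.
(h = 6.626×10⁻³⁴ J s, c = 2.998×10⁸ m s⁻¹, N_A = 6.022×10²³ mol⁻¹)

Product: 2.49×10²¹ / 6.022×10²³ = 0.004135 mol.
Photon energy at 275 nm: hc/λ = (6.626×10⁻³⁴)(2.998×10⁸)/(275×10⁻⁹) = 7.224×10⁻¹⁹ J.
Energy delivered: (6.82 W)(517.8 s) = 3531 J.
Photons incident: 3531 / 7.224×10⁻¹⁹ = 4.888×10²¹, i.e. 4.888×10²¹/6.022×10²³ = 0.008117 mol.
Φ = 0.004135 mol / 0.008117 mol photons = 0.509.

Φ = 0.509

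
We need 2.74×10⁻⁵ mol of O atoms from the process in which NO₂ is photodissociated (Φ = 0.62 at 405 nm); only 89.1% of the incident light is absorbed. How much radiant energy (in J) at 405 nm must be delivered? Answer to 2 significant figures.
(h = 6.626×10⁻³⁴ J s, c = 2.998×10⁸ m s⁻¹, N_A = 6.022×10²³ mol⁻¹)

15 J

Photons that must be absorbed: 2.74×10⁻⁵ / 0.62 = 4.419×10⁻⁵ mol.
Incident photons needed: 4.419×10⁻⁵ / 0.891 = 4.960×10⁻⁵ mol.
Photon energy: hc/λ = 4.905×10⁻¹⁹ J; per mole, 2.954×10⁵ J mol⁻¹.
Energy required: 4.960×10⁻⁵ × 2.954×10⁵ = 15 J.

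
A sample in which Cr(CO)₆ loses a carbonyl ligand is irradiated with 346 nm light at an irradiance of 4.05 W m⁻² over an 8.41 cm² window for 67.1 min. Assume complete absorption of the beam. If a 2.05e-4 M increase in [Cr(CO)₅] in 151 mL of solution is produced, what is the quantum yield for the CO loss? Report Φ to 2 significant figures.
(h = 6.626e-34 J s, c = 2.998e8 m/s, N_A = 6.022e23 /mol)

Φ = 0.78

Product: (2.05e-4 M)(0.151 L) = 3.096e-5 mol.
Photon energy at 346 nm: hc/λ = (6.626e-34)(2.998e8)/(346e-9) = 5.741e-19 J.
Energy delivered: (4.05 W m⁻²)(8.41e-4 m²)(4026 s) = 13.71 J.
Photons incident: 13.71 / 5.741e-19 = 2.388e19, i.e. 2.388e19/6.022e23 = 3.965e-5 mol.
Φ = 3.096e-5 mol / 3.965e-5 mol photons = 0.78.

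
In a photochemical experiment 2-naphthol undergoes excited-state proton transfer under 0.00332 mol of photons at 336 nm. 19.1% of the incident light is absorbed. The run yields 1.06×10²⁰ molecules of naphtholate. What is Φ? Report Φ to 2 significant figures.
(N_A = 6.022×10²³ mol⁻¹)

Product: 1.06×10²⁰ / 6.022×10²³ = 1.760×10⁻⁴ mol.
Photons absorbed: 0.191 × 0.00332 = 6.341×10⁻⁴ mol.
Φ = 1.760×10⁻⁴ mol / 6.341×10⁻⁴ mol photons = 0.28.

Φ = 0.28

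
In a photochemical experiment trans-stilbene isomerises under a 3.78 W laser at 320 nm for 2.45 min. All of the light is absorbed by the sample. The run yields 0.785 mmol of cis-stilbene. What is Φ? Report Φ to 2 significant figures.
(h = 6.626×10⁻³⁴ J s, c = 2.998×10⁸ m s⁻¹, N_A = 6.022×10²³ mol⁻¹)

Product: 0.785 mmol = 7.85×10⁻⁴ mol.
Photon energy at 320 nm: hc/λ = (6.626×10⁻³⁴)(2.998×10⁸)/(320×10⁻⁹) = 6.208×10⁻¹⁹ J.
Energy delivered: (3.78 W)(147 s) = 555.7 J.
Photons incident: 555.7 / 6.208×10⁻¹⁹ = 8.951×10²⁰, i.e. 8.951×10²⁰/6.022×10²³ = 0.001486 mol.
Φ = 7.85×10⁻⁴ mol / 0.001486 mol photons = 0.53.

Φ = 0.53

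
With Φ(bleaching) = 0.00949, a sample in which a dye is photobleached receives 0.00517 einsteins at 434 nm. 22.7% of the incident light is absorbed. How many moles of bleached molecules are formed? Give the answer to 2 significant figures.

Photons absorbed: 0.227 × 0.00517 = 0.001174 mol.
Product: Φ × n_abs = 0.00949 × 0.001174 = 1.114×10⁻⁵ mol.

1.1×10⁻⁵ mol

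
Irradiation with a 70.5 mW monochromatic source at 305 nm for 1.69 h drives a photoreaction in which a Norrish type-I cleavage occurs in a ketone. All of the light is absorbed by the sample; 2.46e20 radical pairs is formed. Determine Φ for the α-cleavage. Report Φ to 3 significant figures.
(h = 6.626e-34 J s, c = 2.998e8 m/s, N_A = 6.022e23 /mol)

Φ = 0.374

Product: 2.46e20 / 6.022e23 = 4.085e-4 mol.
Photon energy at 305 nm: hc/λ = (6.626e-34)(2.998e8)/(305e-9) = 6.513e-19 J.
Energy delivered: (70.5 mW)(6084 s) = 428.9 J.
Photons incident: 428.9 / 6.513e-19 = 6.585e20, i.e. 6.585e20/6.022e23 = 0.001093 mol.
Φ = 4.085e-4 mol / 0.001093 mol photons = 0.374.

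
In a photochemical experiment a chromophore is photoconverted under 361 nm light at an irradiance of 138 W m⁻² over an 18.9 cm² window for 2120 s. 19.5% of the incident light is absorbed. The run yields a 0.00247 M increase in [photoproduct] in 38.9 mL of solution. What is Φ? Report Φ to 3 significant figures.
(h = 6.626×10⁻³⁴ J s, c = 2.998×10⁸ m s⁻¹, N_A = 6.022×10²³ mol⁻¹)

Product: (0.00247 M)(0.0389 L) = 9.608×10⁻⁵ mol.
Photon energy at 361 nm: hc/λ = (6.626×10⁻³⁴)(2.998×10⁸)/(361×10⁻⁹) = 5.503×10⁻¹⁹ J.
Energy delivered: (138 W m⁻²)(18.9×10⁻⁴ m²)(2120 s) = 552.9 J.
Photons incident: 552.9 / 5.503×10⁻¹⁹ = 1.005×10²¹, i.e. 1.005×10²¹/6.022×10²³ = 0.001669 mol.
Photons absorbed: 0.195 × 0.001669 = 3.255×10⁻⁴ mol.
Φ = 9.608×10⁻⁵ mol / 3.255×10⁻⁴ mol photons = 0.295.

Φ = 0.295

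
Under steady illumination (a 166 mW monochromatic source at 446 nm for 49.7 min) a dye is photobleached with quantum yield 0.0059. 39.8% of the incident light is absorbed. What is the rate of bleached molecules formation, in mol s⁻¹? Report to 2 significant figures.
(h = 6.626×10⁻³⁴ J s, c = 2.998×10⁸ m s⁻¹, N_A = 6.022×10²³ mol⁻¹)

1.5×10⁻⁹ mol s⁻¹

Photon energy at 446 nm: hc/λ = (6.626×10⁻³⁴)(2.998×10⁸)/(446×10⁻⁹) = 4.454×10⁻¹⁹ J.
Energy delivered: (166 mW)(2982 s) = 495.0 J.
Photons incident: 495.0 / 4.454×10⁻¹⁹ = 1.111×10²¹, i.e. 1.111×10²¹/6.022×10²³ = 0.001845 mol.
Photons absorbed: 0.398 × 0.001845 = 7.343×10⁻⁴ mol.
Product formed: 0.0059 × 7.343×10⁻⁴ = 4.332×10⁻⁶ mol.
Rate: 4.332×10⁻⁶ / 2982 s = 1.5×10⁻⁹ mol s⁻¹.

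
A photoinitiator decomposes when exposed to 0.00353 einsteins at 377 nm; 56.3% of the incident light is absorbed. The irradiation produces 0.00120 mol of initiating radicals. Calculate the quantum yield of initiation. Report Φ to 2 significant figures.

Φ = 0.60

Photons absorbed: 0.563 × 0.00353 = 0.001987 mol.
Φ = 0.00120 mol / 0.001987 mol photons = 0.60.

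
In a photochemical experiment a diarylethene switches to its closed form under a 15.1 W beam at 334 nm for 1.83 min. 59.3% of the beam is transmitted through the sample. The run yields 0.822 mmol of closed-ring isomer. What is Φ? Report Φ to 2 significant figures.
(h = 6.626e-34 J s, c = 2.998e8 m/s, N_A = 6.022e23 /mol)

Φ = 0.44

Product: 0.822 mmol = 8.22e-4 mol.
Photon energy at 334 nm: hc/λ = (6.626e-34)(2.998e8)/(334e-9) = 5.948e-19 J.
Energy delivered: (15.1 W)(109.8 s) = 1658 J.
Photons incident: 1658 / 5.948e-19 = 2.787e21, i.e. 2.787e21/6.022e23 = 0.004628 mol.
Fraction absorbed: 1 − 59.3/100 = 0.4070.
Photons absorbed: 0.4070 × 0.004628 = 0.001884 mol.
Φ = 8.22e-4 mol / 0.001884 mol photons = 0.44.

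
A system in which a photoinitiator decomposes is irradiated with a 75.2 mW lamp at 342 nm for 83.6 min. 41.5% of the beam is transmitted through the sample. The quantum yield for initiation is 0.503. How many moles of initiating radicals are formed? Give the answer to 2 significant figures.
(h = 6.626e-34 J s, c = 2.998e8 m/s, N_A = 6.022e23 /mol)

3.2e-4 mol

Photon energy at 342 nm: hc/λ = (6.626e-34)(2.998e8)/(342e-9) = 5.808e-19 J.
Energy delivered: (75.2 mW)(5016 s) = 377.2 J.
Photons incident: 377.2 / 5.808e-19 = 6.494e20, i.e. 6.494e20/6.022e23 = 0.001078 mol.
Fraction absorbed: 1 − 41.5/100 = 0.5850.
Photons absorbed: 0.5850 × 0.001078 = 6.306e-4 mol.
Product: Φ × n_abs = 0.503 × 6.306e-4 = 3.172e-4 mol.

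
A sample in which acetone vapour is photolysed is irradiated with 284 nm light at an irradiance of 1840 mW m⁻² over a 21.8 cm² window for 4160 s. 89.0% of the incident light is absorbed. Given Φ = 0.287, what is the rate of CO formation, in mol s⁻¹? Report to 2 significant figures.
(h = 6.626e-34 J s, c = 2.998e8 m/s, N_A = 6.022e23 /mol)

2.4e-9 mol s⁻¹

Photon energy at 284 nm: hc/λ = (6.626e-34)(2.998e8)/(284e-9) = 6.995e-19 J.
Energy delivered: (1840 mW m⁻²)(21.8e-4 m²)(4160 s) = 16.69 J.
Photons incident: 16.69 / 6.995e-19 = 2.386e19, i.e. 2.386e19/6.022e23 = 3.962e-5 mol.
Photons absorbed: 0.890 × 3.962e-5 = 3.526e-5 mol.
Product formed: 0.287 × 3.526e-5 = 1.012e-5 mol.
Rate: 1.012e-5 / 4160 s = 2.4e-9 mol s⁻¹.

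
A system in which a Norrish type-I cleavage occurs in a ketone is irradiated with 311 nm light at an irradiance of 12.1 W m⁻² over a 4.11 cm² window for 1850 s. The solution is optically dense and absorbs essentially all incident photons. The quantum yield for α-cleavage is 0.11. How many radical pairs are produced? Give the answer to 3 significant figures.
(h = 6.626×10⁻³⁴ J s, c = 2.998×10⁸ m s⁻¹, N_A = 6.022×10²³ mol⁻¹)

Photon energy at 311 nm: hc/λ = (6.626×10⁻³⁴)(2.998×10⁸)/(311×10⁻⁹) = 6.387×10⁻¹⁹ J.
Energy delivered: (12.1 W m⁻²)(4.11×10⁻⁴ m²)(1850 s) = 9.200 J.
Photons incident: 9.200 / 6.387×10⁻¹⁹ = 1.440×10¹⁹, i.e. 1.440×10¹⁹/6.022×10²³ = 2.391×10⁻⁵ mol.
Product: Φ × n_abs = 0.11 × 2.391×10⁻⁵ = 2.630×10⁻⁶ mol.
As a count: 2.630×10⁻⁶ × 6.022×10²³ = 1.58×10¹⁸.

1.58×10¹⁸ radical pairs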